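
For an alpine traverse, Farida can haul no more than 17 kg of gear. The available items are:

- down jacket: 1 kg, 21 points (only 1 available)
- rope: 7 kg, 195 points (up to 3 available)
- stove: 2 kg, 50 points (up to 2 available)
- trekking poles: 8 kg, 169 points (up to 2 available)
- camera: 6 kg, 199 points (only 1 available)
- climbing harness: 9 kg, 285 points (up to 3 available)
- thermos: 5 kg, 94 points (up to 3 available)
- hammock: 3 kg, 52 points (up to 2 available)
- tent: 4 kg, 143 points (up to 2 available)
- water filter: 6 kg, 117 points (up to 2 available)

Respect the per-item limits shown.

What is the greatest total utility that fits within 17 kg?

Density check — tent 35.75, camera 33.17, climbing harness 31.67, rope 27.86 are the best per kg.
Greedy by ratio would take down jacket + stove + camera + 2×tent: 17 kg used, total 556.
The 9 kg tied up in down jacket and stove and camera is better spent on climbing harness — total rises to 571 (17 kg).
Nothing else within 17 kg beats 571.

571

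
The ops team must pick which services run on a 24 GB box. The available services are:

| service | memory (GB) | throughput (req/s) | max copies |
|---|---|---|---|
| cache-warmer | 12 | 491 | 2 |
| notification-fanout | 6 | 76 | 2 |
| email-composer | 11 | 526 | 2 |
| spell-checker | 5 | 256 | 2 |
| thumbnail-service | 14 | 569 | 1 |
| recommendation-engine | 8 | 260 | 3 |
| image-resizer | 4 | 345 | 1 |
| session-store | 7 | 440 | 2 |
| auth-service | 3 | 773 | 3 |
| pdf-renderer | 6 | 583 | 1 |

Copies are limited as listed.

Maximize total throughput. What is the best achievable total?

3503

Taking spell-checker + image-resizer + 3×auth-service + pdf-renderer: 24 GB used, 3503 in throughput.
That's the maximum — no swap from here does better than 3503.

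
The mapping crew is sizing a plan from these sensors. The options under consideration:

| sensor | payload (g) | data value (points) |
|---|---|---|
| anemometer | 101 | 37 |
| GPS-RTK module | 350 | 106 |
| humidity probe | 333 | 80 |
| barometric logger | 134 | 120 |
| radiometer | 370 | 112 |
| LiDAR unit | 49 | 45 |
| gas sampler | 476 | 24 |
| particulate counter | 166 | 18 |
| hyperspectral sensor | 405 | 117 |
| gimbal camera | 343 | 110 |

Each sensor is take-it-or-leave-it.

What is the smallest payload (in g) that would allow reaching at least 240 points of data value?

516

Minimise g subject to total data value ≥ 240.
Taking humidity probe + barometric logger + LiDAR unit gives 245 (≥ 240) for 516 g.
No combination under 516 g hits 240.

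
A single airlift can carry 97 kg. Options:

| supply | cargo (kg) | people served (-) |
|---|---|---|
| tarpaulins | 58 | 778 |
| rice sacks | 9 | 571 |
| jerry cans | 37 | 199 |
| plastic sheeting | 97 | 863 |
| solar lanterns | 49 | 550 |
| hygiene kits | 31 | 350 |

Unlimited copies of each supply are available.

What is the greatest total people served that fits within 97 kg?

Taking 10×rice sacks: 90 kg used, 5710 in people served.
No other feasible combination exceeds 5710.

5710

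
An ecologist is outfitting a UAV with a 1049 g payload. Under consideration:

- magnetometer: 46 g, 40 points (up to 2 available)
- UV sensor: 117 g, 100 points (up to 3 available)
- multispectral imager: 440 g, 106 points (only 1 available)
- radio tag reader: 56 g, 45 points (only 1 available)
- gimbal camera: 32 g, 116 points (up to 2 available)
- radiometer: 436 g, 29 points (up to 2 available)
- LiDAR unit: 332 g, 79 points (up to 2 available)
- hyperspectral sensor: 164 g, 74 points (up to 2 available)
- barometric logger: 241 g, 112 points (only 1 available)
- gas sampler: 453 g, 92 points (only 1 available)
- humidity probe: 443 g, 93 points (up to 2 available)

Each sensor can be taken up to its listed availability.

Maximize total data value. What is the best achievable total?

Taking 2×magnetometer + 3×UV sensor + radio tag reader + 2×gimbal camera + hyperspectral sensor + barometric logger: 968 g used, 843 in data value.
Every other selection either busts 1049 g or exceeds an availability limit or fails to beat 843.

843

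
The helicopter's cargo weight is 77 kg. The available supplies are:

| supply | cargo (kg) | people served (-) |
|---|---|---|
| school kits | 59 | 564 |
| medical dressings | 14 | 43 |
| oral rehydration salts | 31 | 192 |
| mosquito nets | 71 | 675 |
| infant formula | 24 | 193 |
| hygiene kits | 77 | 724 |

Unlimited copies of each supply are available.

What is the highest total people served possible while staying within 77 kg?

Filling by ratio: school kits + medical dressings for 607, with 4 kg left unused.
Dropping school kits and medical dressings frees 73 kg; slotting in hygiene kits (77 kg) lifts the total to 724 at 77 kg.
No other feasible combination exceeds 724.

724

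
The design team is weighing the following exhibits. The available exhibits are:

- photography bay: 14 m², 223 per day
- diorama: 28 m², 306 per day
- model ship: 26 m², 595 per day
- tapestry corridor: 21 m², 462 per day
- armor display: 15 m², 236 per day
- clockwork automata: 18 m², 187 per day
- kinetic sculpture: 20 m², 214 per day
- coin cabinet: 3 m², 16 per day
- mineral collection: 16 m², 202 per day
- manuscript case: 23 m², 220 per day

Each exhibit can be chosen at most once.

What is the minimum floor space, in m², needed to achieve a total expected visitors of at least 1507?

76

Need the lightest bundle worth ≥ 1507.
photography bay + model ship + tapestry corridor + armor display: 1516 expected visitors at 76 m².
No combination under 76 m² hits 1507.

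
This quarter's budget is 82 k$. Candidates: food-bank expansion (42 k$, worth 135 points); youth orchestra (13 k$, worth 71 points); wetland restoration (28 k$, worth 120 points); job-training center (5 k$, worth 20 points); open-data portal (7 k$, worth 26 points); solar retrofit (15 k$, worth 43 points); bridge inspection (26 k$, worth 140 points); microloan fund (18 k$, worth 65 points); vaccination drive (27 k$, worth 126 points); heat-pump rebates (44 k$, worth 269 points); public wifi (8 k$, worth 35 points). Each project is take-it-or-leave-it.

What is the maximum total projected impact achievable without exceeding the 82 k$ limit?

Taking the top-ratio projects first gives youth orchestra + job-training center + open-data portal + heat-pump rebates + public wifi for 421 (77 k$).
The 21 k$ tied up in youth orchestra and public wifi is better spent on bridge inspection — total rises to 455 (82 k$).
Next best is bridge inspection + heat-pump rebates + public wifi at 444 (78 k$) — short by 11.

455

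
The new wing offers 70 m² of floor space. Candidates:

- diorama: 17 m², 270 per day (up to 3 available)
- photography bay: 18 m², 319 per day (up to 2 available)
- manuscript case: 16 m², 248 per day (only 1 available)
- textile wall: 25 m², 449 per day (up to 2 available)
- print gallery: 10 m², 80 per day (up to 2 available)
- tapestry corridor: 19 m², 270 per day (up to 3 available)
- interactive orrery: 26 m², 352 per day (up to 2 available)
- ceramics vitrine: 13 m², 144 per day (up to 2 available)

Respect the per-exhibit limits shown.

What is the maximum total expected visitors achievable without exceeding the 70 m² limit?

Taking photography bay + 2×textile wall: 68 m² used, 1217 in expected visitors.
That's the maximum — no swap from here does better than 1217.

1217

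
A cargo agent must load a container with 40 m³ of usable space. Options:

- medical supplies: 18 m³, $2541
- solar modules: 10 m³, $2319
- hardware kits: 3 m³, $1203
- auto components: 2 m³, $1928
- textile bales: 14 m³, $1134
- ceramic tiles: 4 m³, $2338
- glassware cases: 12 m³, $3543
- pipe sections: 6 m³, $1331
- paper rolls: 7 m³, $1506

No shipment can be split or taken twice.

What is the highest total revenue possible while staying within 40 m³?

12837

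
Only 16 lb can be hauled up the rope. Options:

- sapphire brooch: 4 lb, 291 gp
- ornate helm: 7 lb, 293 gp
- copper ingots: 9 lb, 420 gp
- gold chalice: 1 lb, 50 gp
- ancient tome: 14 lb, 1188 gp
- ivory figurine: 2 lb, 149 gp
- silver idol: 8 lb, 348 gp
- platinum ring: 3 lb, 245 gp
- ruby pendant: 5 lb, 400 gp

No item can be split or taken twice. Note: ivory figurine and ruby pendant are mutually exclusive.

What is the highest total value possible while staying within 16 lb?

1337

Density check — ancient tome 84.86, platinum ring 81.67, ruby pendant 80.00 are the best per lb.
The ratio ordering already packs tightly: ancient tome + ivory figurine, 16 lb, 1337.
Runner-up gold chalice + ancient tome tops out at 1238.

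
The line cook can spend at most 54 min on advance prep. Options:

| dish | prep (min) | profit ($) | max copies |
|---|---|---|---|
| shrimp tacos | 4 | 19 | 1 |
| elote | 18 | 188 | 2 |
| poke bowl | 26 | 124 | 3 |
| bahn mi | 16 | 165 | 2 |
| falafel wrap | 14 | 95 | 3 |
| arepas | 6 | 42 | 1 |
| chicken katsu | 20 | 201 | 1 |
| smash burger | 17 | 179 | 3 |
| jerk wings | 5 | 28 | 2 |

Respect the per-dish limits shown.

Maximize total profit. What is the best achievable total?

559

A density-first pass picks 3×smash burger — 537 at 51 min.
Replace smash burger with chicken katsu: the trade gains 22 net, giving 559 at 54 min.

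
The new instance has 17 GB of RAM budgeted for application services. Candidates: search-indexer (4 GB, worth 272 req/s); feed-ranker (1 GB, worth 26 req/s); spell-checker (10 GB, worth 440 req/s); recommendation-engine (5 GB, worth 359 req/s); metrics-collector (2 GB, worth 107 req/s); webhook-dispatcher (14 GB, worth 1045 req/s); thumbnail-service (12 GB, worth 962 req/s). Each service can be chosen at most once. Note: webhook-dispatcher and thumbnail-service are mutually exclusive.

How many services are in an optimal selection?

The maximum throughput within 17 GB is 1321.
For example recommendation-engine + thumbnail-service achieves it, using 17 GB.
Any selection reaching 1321 contains exactly 2 services.

2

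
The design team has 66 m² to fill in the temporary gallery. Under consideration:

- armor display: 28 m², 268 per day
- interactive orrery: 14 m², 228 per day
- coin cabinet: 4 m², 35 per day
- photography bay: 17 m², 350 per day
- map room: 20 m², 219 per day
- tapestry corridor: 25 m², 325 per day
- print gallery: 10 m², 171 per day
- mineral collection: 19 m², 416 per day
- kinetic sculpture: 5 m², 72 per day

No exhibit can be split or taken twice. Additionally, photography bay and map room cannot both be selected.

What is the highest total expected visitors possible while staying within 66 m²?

The ratio ordering already packs tightly: interactive orrery + photography bay + print gallery + mineral collection + kinetic sculpture, 65 m², 1237.
Runner-up interactive orrery + coin cabinet + photography bay + print gallery + mineral collection tops out at 1200.

1237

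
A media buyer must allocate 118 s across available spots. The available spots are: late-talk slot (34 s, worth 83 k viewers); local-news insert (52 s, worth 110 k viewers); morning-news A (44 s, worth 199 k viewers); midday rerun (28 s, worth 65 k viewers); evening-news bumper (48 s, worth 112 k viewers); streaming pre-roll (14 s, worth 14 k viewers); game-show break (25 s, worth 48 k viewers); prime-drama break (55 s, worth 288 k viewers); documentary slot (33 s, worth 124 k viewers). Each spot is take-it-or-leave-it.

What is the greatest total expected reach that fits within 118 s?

Taking morning-news A + streaming pre-roll + prime-drama break: 113 s used, 501 in expected reach.
Next best is morning-news A + prime-drama break at 487 (99 s) — short by 14.

501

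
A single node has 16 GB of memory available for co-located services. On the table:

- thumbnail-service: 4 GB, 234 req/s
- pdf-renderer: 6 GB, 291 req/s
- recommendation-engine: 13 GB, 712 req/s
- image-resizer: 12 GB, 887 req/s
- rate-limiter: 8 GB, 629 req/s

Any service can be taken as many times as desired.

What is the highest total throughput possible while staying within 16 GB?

Ranking by ratio (throughput/GB): rate-limiter 78.62, image-resizer 73.92, thumbnail-service 58.50.
The ratio ordering already packs tightly: 2×rate-limiter, 16 GB, 1258.
That's the maximum — no swap from here does better than 1258.

1258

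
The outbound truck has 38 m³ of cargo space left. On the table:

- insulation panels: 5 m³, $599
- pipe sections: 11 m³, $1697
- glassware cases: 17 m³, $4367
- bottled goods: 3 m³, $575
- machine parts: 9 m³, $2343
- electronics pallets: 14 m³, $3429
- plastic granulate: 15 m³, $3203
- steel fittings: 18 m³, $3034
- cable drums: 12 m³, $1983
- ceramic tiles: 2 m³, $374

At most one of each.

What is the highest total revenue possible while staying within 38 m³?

8975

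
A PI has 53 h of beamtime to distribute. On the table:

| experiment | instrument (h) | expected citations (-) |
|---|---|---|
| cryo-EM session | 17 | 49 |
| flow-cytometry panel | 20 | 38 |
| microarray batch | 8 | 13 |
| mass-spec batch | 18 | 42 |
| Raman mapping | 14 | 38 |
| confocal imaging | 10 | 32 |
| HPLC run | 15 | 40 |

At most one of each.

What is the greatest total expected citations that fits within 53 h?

By expected citations per h: confocal imaging 3.20, cryo-EM session 2.88, Raman mapping 2.71 lead.
The ratio heuristic lands on cryo-EM session + microarray batch + Raman mapping + confocal imaging (132) but leaves 4 h idle.
The 14 h tied up in Raman mapping is better spent on mass-spec batch — total rises to 136 (53 h).
The closest alternative, cryo-EM session + microarray batch + confocal imaging + HPLC run, reaches only 134.

136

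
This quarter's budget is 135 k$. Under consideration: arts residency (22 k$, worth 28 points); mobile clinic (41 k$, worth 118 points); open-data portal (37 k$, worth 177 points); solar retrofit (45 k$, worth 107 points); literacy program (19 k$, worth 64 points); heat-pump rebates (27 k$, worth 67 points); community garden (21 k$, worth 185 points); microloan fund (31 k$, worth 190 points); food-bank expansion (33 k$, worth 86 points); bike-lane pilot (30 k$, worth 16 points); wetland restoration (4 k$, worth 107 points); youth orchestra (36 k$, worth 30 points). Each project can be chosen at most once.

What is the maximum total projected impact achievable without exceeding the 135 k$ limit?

777

A density-first pass picks arts residency + open-data portal + literacy program + community garden + microloan fund + wetland restoration — 751 at 134 k$.
Replace arts residency and literacy program with mobile clinic: the trade gains 26 net, giving 777 at 134 k$.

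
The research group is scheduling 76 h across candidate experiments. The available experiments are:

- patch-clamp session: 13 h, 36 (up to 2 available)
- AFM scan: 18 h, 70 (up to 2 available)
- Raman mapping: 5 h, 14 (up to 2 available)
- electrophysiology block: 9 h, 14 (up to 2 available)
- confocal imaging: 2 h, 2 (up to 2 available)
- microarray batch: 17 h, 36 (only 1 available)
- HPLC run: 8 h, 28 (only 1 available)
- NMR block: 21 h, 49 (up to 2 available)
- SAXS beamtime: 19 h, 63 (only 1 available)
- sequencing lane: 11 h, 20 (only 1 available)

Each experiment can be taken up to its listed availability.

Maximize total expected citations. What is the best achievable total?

267

The ratio heuristic lands on 2×AFM scan + 2×Raman mapping + confocal imaging + HPLC run + SAXS beamtime (261) but leaves 1 h idle.
Dropping 2×Raman mapping and confocal imaging frees 12 h; slotting in patch-clamp session (13 h) lifts the total to 267 at 76 h.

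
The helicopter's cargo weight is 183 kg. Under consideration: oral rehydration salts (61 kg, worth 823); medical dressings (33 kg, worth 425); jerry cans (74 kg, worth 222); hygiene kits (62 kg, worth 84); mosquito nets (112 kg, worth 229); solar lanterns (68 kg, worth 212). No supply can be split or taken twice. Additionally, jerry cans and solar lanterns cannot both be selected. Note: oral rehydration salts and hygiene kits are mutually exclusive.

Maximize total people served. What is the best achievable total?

1470

By people served per kg: oral rehydration salts 13.49, medical dressings 12.88, solar lanterns 3.12 lead.
The ratio heuristic lands on oral rehydration salts + medical dressings + solar lanterns (1460) but leaves 21 kg idle.
Replace solar lanterns with jerry cans: the trade gains 10 net, giving 1470 at 168 kg.
Next best is oral rehydration salts + medical dressings + solar lanterns at 1460 (162 kg) — short by 10.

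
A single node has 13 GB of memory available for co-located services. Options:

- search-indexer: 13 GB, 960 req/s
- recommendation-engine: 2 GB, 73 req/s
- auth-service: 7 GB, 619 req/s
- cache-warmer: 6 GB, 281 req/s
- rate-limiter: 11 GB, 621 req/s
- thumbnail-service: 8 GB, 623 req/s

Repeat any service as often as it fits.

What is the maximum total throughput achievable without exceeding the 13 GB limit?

A density-first pass picks auth-service + cache-warmer — 900 at 13 GB.
The 13 GB tied up in auth-service and cache-warmer is better spent on search-indexer — total rises to 960 (13 GB).
That's the maximum — no swap from here does better than 960.

960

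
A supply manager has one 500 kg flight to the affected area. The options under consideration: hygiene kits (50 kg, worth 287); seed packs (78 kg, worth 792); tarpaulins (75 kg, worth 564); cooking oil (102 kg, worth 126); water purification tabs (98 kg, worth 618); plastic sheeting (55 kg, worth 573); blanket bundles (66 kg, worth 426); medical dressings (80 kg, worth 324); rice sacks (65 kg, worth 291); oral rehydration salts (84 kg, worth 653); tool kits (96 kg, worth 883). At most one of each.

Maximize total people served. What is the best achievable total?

4083

Filling by ratio: seed packs + tarpaulins + plastic sheeting + blanket bundles + oral rehydration salts + tool kits for 3891, with 46 kg left unused.
Replace blanket bundles with water purification tabs: the trade gains 192 net, giving 4083 at 486 kg.
That's the maximum — no swap from here does better than 4083.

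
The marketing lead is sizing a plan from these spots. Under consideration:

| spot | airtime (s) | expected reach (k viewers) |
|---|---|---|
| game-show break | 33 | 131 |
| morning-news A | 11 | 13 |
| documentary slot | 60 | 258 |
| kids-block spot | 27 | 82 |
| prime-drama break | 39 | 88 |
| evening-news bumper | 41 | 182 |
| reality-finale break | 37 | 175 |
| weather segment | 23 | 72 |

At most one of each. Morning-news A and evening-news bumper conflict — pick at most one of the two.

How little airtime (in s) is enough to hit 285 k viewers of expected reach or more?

Look for the lowest-airtime combination reaching 285.
game-show break + reality-finale break reaches 306 using 70 s.
No combination under 70 s hits 285.

70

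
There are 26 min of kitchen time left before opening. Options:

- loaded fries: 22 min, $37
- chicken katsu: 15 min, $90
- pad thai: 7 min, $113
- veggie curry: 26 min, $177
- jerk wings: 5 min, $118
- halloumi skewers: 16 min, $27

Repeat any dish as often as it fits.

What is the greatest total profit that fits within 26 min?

Ranking by ratio (profit/min): jerk wings 23.60, pad thai 16.14, veggie curry 6.81, chicken katsu 6.00.
The ratio ordering already packs tightly: 5×jerk wings, 25 min, 590.
The spare 1 min is too small for any remaining dish, and no exchange beats 590.

590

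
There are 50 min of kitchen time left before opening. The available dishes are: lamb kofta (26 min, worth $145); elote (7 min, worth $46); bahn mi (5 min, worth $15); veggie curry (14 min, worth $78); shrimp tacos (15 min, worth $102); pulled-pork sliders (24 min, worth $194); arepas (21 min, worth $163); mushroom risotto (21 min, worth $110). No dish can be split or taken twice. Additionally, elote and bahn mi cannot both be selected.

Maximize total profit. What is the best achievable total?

372

Bahn mi + pulled-pork sliders + arepas uses 50 of the 50 min and totals 372.
No other feasible combination exceeds 372.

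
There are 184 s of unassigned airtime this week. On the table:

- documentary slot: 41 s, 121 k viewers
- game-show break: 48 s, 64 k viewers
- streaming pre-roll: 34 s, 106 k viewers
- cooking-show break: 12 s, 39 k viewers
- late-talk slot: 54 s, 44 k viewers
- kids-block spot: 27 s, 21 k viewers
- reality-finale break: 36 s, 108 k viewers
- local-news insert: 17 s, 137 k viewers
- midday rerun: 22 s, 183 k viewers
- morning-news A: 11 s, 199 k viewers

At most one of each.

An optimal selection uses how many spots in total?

7

Optimal total is 893.
documentary slot + streaming pre-roll + cooking-show break + reality-finale break + local-news insert + midday rerun + morning-news A hits 893 at 173 s.
All optima have 7 spots.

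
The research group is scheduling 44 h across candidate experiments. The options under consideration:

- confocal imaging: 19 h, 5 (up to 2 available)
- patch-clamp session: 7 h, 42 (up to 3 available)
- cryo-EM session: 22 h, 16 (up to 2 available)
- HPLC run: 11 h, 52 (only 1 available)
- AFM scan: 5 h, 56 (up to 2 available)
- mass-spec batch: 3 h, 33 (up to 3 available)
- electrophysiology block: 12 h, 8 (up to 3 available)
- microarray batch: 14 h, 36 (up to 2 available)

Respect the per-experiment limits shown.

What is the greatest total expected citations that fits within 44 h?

The ratio heuristic lands on 3×patch-clamp session + 2×AFM scan + 3×mass-spec batch (337) but leaves 4 h idle.
Dropping patch-clamp session frees 7 h; slotting in HPLC run (11 h) lifts the total to 347 at 44 h.

347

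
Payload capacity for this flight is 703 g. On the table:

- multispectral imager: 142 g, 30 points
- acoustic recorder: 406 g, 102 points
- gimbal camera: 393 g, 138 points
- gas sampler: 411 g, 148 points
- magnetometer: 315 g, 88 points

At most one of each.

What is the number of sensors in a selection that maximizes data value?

2

Optimal total is 178.
For example multispectral imager + gas sampler achieves it, using 553 g.
All optima have 2 sensors.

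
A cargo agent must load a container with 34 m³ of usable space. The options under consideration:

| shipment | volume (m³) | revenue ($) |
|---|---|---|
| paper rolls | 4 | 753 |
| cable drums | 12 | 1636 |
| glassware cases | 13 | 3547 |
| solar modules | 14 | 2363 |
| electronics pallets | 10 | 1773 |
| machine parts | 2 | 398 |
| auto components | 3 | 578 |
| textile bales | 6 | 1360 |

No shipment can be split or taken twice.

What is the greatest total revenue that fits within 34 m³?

A density-first pass picks paper rolls + glassware cases + machine parts + auto components + textile bales — 6636 at 28 m³.
The 4 m³ tied up in paper rolls is better spent on electronics pallets — total rises to 7656 (34 m³).
An exhaustive check of the 256 subsets confirms 7656.

7656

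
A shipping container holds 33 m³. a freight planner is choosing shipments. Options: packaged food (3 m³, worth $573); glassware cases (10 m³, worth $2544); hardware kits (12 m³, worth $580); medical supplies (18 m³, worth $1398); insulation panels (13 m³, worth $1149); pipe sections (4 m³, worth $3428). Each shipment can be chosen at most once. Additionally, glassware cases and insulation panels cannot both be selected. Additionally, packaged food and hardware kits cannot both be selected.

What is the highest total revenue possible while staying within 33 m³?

7370

Taking glassware cases + medical supplies + pipe sections: 32 m³ used, 7370 in revenue.
Next best is glassware cases + hardware kits + pipe sections at 6552 (26 m³) — short by 818.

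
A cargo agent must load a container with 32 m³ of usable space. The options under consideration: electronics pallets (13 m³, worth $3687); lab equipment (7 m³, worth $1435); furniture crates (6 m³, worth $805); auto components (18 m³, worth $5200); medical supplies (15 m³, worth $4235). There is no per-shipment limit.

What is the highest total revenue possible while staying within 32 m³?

8887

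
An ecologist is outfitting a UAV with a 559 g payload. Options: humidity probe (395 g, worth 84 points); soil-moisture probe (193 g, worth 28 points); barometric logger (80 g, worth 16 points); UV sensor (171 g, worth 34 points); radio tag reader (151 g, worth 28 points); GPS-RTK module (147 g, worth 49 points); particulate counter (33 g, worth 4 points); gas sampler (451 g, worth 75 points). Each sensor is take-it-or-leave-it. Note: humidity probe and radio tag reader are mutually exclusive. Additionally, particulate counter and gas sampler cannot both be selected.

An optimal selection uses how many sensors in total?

Optimal total is 133.
One optimal bundle: humidity probe + GPS-RTK module (542 g).
Every optimal selection uses 2 sensors.

2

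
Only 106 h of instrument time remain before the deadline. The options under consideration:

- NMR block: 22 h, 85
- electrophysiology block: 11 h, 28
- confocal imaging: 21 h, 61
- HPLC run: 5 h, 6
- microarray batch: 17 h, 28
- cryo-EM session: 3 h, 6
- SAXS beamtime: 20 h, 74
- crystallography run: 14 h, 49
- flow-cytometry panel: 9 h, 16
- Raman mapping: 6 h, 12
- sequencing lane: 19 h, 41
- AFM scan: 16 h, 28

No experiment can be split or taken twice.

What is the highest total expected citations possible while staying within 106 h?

331

NMR block + electrophysiology block + confocal imaging + cryo-EM session + SAXS beamtime + crystallography run + flow-cytometry panel + Raman mapping uses 106 of the 106 h and totals 331.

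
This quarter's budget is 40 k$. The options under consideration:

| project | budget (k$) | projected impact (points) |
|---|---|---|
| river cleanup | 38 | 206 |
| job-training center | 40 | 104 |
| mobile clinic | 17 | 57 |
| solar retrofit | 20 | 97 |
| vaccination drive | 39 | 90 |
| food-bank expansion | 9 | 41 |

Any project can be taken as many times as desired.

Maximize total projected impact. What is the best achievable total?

206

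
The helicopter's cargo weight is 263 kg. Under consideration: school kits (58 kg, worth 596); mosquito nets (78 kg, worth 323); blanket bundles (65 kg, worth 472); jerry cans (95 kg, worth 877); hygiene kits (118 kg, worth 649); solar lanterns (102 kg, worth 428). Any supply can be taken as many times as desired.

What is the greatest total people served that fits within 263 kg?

Best packing: 4×school kits — 232 kg, 2384 total.
That's the maximum — no swap from here does better than 2384.

2384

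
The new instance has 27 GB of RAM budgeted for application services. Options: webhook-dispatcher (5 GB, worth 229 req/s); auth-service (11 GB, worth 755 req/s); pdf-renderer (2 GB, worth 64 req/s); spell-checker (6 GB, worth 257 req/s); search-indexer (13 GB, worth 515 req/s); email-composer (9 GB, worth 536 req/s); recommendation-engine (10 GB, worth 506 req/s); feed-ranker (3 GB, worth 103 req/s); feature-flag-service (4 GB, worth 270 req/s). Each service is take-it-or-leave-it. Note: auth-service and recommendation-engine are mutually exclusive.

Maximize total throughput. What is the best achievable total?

Auth-service + email-composer + feed-ranker + feature-flag-service uses 27 of the 27 GB and totals 1664.
The closest alternative, auth-service + pdf-renderer + email-composer + feature-flag-service, reaches only 1625.

1664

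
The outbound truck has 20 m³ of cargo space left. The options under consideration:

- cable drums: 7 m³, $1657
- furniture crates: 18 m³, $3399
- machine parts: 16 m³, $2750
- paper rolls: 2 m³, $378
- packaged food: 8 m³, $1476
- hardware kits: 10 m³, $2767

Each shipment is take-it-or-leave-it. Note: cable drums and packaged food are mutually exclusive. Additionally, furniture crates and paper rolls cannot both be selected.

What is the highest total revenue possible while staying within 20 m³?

4802

The ratio ordering already packs tightly: cable drums + paper rolls + hardware kits, 19 m³, 4802.
Next best is paper rolls + packaged food + hardware kits at 4621 (20 m³) — short by 181.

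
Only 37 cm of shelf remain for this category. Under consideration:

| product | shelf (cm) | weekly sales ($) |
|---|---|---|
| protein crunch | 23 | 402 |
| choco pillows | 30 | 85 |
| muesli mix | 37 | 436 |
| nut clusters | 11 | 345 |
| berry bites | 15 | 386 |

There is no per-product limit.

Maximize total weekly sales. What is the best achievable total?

1076

Taking the top-ratio products first gives 3×nut clusters for 1035 (33 cm).
The 11 cm tied up in nut clusters is better spent on berry bites — total rises to 1076 (37 cm).
That's the maximum — no swap from here does better than 1076.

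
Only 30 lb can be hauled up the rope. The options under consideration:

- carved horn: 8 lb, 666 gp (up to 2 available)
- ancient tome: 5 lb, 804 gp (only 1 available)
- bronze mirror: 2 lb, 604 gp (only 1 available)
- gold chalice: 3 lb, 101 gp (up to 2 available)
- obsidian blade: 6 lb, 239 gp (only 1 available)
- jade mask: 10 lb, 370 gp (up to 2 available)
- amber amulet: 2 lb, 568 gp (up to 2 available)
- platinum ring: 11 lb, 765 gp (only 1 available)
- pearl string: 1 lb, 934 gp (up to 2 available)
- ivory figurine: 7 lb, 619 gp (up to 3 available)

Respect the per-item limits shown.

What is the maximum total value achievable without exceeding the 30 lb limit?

Ranking by ratio (value/lb): pearl string 934.00, bronze mirror 302.00, amber amulet 284.00.
Ancient tome + bronze mirror + gold chalice + 2×amber amulet + 2×pearl string + 2×ivory figurine uses 30 of the 30 lb and totals 5751.

5751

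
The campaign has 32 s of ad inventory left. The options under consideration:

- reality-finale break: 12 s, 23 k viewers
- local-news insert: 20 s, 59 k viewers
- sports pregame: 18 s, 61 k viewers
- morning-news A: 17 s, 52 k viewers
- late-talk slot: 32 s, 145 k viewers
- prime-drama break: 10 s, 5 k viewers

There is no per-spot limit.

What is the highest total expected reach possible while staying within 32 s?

145

Late-talk slot uses 32 of the 32 s and totals 145.
No other feasible combination exceeds 145.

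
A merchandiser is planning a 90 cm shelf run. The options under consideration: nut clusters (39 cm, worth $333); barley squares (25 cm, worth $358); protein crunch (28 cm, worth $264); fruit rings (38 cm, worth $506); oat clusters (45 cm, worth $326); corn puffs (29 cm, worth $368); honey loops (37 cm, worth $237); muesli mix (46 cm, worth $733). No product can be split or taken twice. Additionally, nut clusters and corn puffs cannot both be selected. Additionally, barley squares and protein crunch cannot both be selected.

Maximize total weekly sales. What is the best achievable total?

1239

A density-first pass picks barley squares + muesli mix — 1091 at 71 cm.
The 25 cm tied up in barley squares is better spent on fruit rings — total rises to 1239 (84 cm).
No other feasible combination exceeds 1239.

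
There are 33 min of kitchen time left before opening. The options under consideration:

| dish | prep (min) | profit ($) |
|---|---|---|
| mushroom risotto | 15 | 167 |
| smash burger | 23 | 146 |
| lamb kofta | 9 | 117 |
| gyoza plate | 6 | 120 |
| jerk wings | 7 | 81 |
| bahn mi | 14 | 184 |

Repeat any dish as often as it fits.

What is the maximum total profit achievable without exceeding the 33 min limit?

600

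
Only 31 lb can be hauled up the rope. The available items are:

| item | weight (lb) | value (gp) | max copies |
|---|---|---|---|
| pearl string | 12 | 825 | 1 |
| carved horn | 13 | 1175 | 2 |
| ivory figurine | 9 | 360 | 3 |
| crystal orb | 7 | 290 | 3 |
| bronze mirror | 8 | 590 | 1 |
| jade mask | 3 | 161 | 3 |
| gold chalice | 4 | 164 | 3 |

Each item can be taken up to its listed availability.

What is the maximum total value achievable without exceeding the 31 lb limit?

Greedy by ratio would take 2×carved horn + jade mask: 29 lb used, total 2511.
Replace jade mask with gold chalice: the trade gains 3 net, giving 2514 at 30 lb.

2514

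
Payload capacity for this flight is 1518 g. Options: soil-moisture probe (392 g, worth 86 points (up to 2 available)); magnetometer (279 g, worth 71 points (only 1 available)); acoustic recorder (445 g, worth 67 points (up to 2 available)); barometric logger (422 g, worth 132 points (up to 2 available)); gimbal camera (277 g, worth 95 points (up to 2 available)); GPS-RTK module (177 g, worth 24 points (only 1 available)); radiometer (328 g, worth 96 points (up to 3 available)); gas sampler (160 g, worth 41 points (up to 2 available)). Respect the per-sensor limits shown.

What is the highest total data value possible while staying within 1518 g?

460

By data value per g: gimbal camera 0.34, barometric logger 0.31, radiometer 0.29 lead.
A density-first pass picks 2×barometric logger + 2×gimbal camera — 454 at 1398 g.
Dropping barometric logger and gimbal camera frees 699 g; slotting in 2×radiometer + gas sampler (816 g) lifts the total to 460 at 1515 g.
That's the maximum — no swap from here does better than 460.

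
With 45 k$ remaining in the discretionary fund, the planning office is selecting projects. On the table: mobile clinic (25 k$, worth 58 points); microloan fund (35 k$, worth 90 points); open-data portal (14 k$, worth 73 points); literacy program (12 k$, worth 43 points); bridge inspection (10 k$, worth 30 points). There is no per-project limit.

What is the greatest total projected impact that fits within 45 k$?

219

Taking 3×open-data portal: 42 k$ used, 219 in projected impact.
No other feasible combination exceeds 219.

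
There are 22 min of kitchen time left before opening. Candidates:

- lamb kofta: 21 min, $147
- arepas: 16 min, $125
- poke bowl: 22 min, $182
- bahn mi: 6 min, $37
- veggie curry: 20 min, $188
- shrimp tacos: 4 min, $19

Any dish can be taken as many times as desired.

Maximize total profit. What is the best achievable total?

Density check — veggie curry 9.40, poke bowl 8.27, arepas 7.81 are the best per min.
The ratio ordering already packs tightly: veggie curry, 20 min, 188.
That's the maximum — no swap from here does better than 188.

188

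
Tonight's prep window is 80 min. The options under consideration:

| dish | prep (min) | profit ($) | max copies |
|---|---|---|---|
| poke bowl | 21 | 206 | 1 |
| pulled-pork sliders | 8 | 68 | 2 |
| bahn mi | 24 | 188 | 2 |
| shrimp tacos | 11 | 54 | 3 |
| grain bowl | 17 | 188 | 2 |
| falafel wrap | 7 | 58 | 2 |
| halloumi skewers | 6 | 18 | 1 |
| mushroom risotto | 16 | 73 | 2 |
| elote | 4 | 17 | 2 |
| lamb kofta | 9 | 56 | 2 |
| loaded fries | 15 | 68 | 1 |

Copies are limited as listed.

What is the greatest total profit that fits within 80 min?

Best packing: poke bowl + 2×pulled-pork sliders + 2×grain bowl + falafel wrap — 78 min, 776 total.
That's the maximum — no swap from here does better than 776.

776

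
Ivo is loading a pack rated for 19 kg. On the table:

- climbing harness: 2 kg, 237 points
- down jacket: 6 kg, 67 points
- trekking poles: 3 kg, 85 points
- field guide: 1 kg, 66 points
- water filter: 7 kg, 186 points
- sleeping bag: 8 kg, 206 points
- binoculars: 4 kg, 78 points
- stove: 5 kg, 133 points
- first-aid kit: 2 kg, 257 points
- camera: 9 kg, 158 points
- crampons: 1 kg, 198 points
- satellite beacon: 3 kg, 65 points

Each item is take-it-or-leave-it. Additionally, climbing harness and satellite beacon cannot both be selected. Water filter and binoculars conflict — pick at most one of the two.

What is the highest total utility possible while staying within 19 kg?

Best packing: climbing harness + field guide + sleeping bag + stove + first-aid kit + crampons — 19 kg, 1097 total.

1097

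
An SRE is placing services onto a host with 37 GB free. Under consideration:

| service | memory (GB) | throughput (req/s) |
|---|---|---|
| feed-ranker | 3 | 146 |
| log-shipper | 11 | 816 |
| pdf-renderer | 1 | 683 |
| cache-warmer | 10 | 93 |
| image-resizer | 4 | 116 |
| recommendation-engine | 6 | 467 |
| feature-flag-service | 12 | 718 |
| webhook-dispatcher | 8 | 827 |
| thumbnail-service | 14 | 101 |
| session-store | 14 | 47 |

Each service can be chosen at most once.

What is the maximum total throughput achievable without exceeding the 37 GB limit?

3190

A density-first pass picks feed-ranker + log-shipper + pdf-renderer + image-resizer + recommendation-engine + webhook-dispatcher — 3055 at 33 GB.
The 10 GB tied up in image-resizer and recommendation-engine is better spent on feature-flag-service — total rises to 3190 (35 GB).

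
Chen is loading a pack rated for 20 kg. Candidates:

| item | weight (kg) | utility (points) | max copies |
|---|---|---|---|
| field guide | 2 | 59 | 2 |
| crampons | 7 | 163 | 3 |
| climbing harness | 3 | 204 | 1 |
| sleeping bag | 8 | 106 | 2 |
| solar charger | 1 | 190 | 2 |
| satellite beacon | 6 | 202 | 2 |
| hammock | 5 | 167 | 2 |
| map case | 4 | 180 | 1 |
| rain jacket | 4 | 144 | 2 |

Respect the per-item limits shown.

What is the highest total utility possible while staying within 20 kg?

1134

Taking the top-ratio items first gives field guide + climbing harness + 2×solar charger + map case + 2×rain jacket for 1111 (19 kg).
Replace rain jacket with hammock: the trade gains 23 net, giving 1134 at 20 kg.
That's the maximum — no swap from here does better than 1134.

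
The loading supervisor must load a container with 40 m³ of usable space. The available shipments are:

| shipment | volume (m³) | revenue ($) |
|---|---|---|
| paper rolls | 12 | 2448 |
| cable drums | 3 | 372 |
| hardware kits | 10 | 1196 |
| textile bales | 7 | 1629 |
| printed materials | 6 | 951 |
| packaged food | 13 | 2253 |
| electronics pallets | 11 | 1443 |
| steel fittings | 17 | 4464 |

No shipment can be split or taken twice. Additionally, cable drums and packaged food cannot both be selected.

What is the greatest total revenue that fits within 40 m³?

8913

Ranking by ratio (revenue/m³): steel fittings 262.59, textile bales 232.71, paper rolls 204.00.
The ratio ordering already packs tightly: paper rolls + cable drums + textile bales + steel fittings, 39 m³, 8913.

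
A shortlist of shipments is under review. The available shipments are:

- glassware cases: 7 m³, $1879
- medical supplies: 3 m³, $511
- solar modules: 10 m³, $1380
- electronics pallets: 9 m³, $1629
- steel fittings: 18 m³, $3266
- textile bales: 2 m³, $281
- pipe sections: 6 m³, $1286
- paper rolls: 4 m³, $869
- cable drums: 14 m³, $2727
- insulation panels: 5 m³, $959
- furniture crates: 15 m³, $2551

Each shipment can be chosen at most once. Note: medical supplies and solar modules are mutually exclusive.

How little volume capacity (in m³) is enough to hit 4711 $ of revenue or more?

22

Need the lightest bundle worth ≥ 4711.
Taking glassware cases + electronics pallets + pipe sections gives 4794 (≥ 4711) for 22 m³.
No combination under 22 m³ hits 4711.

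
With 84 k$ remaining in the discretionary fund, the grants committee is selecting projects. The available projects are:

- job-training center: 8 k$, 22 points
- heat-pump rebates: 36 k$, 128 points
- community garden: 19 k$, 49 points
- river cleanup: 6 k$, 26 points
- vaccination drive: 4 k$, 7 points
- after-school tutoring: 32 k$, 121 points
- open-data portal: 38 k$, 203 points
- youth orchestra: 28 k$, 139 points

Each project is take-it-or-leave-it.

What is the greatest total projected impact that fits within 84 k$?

The ratio ordering already packs tightly: job-training center + river cleanup + vaccination drive + open-data portal + youth orchestra, 84 k$, 397.
Runner-up job-training center + river cleanup + open-data portal + youth orchestra tops out at 390.

397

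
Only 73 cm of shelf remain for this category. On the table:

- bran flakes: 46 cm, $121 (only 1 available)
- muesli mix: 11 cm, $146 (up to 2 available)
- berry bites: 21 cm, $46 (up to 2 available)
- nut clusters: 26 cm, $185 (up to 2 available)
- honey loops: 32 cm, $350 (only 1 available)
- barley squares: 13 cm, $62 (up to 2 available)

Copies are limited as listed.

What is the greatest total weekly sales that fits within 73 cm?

Density check — muesli mix 13.27, honey loops 10.94, nut clusters 7.12, barley squares 4.77 are the best per cm.
The ratio ordering already packs tightly: 2×muesli mix + honey loops + barley squares, 67 cm, 704.
That's the maximum — no swap from here does better than 704.

704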